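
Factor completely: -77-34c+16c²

Need a pair with product 16·(-77) = -1232 and sum -34: that's 22 and -56.
Split the middle term: 16c²+22c - 56c-77 = 2c(8c+11) - 7(8c+11).

(2c-7)(8c+11)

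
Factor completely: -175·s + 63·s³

7·s·(3·s + 5)·(3·s - 5)

Every term has a factor of 7·s. Then 9·s² - 25 = (3·s)² − (5)².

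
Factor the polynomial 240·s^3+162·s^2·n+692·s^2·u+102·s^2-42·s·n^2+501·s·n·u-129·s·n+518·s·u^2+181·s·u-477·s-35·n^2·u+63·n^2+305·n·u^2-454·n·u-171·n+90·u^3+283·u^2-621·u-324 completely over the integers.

Group: 8·s·(30·s^2-6·s·n+79·s·u-21·s-5·n·u+9·n+45·u^2-61·u-36) + (7·n+2·u+9)·(30·s^2-6·s·n+79·s·u-21·s-5·n·u+9·n+45·u^2-61·u-36); both groups contain (30·s^2-6·s·n+79·s·u-21·s-5·n·u+9·n+45·u^2-61·u-36), so (8·s+7·n+2·u+9) is a factor with cofactor 30·s^2-6·s·n+79·s·u-21·s-5·n·u+9·n+45·u^2-61·u-36.
The cofactor groups again: 30·s^2-6·s·n+79·s·u-21·s-5·n·u+9·n+45·u^2-61·u-36 = 6·s·(5·s-n+9·u+4) + (5·u-9)·(5·s-n+9·u+4); both groups contain (5·s-n+9·u+4), giving (6·s+5·u-9)·(5·s-n+9·u+4).

(5·s-n+9·u+4)·(6·s+5·u-9)·(8·s+7·n+2·u+9)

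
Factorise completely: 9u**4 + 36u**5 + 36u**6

9u**4(2u + 1)**2

Pull out the common factor 9u**4, leaving 4u**2 + 4u + 1.
Recognize a perfect-square trinomial with the parts 1 and 2u.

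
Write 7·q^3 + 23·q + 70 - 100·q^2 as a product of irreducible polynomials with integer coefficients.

(7·q + 5)·(q - 1)·(q - 14)

Trying the rational-root candidates, q = 14 is a root, so (q - 14) is a factor; dividing leaves 7·q^2 - 2·q - 5.
The remaining quadratic factors as (q - 1)(7·q + 5).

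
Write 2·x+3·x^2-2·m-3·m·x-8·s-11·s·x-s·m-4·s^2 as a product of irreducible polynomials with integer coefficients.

Group: -s·(4·s+m-x) + (-3·x-2)·(4·s+m-x); both groups contain (4·s+m-x).

-(4·s+m-x)·(s+3·x+2)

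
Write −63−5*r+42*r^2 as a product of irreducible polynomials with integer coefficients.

Need a pair with product 42·(−63) = −2646 and sum −5: that's −54 and 49.
Split the middle term: 42*r^2−54*r + 49*r−63 = 6*r*(7*r−9) + 7*(7*r−9).

(6*r+7)*(7*r−9)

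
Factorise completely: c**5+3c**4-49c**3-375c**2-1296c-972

(c+1)(c+6)(c-9)(c**2+5c+18)

Testing divisors of the constant over divisors of the leading coefficient, c = -1 is a root, giving the factor (c+1) and quotient c**4+2c**3-51c**2-324c-972.
Continuing, c = 9 is a root, so (c-9) is a factor; dividing leaves c**3+11c**2+48c+108.
Then c = -6 is a root, giving the factor (c+6) and quotient c**2+5c+18.
The quadratic c**2+5c+18 has discriminant -47 < 0 and is irreducible over ℤ.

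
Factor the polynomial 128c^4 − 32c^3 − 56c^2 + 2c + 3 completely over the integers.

(2c + 1)(4c + 1)(4c − 1)(4c − 3)

Testing divisors of the constant over divisors of the leading coefficient, c = 3/4 is a root, so (4c − 3) divides it; the quotient is 32c^3 + 16c^2 − 2c − 1.
Next, c = −1/4 is a root, so (4c + 1) divides it; the quotient is 8c^2 + 2c − 1.
The remaining quadratic factors as (4c − 1)(2c + 1).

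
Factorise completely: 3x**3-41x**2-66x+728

(3x+13)(x-14)(x-4)

By the rational root theorem, x = 4 is a root, giving the factor (x-4) and quotient 3x**2-29x-182.
The remaining quadratic factors as (x-14)(3x+13).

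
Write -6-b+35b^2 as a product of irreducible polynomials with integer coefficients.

Need a pair with product 35·(-6) = -210 and sum -1: that's -15 and 14.
Split the middle term: 35b^2-15b + 14b-6 = 5b(7b-3) + 2(7b-3).

(5b+2)(7b-3)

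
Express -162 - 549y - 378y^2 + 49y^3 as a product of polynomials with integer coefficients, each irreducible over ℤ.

Trying the rational-root candidates, y = -3/7 is a root, giving the factor (7y + 3) and quotient 7y^2 - 57y - 54.
The remaining quadratic factors as (7y + 6)(y - 9).

(7y + 3)(7y + 6)(y - 9)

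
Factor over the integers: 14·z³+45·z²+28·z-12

Among the possible rational roots, z = 2/7 is a root, so (7·z-2) divides it; the quotient is 2·z²+7·z+6.
The remaining quadratic factors as (z+2)(2·z+3).

(2·z+3)·(7·z-2)·(z+2)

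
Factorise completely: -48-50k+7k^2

(7k+6)(k-8)

Need a pair with product 7·(-48) = -336 and sum -50: that's -56 and 6.
Split the middle term: 7k^2-56k + 6k-48 = 7k(k-8) + 6(k-8).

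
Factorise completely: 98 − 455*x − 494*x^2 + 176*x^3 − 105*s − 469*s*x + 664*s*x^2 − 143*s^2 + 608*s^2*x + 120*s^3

Group: 5*s*(24*s^2 + 112*s*x + 5*s + 88*x^2 + 61*x − 14) + (2*x − 7)*(24*s^2 + 112*s*x + 5*s + 88*x^2 + 61*x − 14); both groups contain (24*s^2 + 112*s*x + 5*s + 88*x^2 + 61*x − 14), so (5*s + 2*x − 7) is a factor with cofactor 24*s^2 + 112*s*x + 5*s + 88*x^2 + 61*x − 14.
The cofactor groups again: 24*s^2 + 112*s*x + 5*s + 88*x^2 + 61*x − 14 = 3*s*(8*s + 8*x + 7) + (11*x − 2)*(8*s + 8*x + 7); both groups contain (8*s + 8*x + 7), giving (3*s + 11*x − 2)*(8*s + 8*x + 7).

(3*s + 11*x − 2)*(5*s + 2*x − 7)*(8*s + 8*x + 7)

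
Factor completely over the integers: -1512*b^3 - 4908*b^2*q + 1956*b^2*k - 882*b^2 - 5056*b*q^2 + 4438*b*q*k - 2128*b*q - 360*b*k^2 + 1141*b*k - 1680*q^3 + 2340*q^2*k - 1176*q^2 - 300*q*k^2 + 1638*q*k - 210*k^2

-(12*b + 10*q + 7)*(14*b + 12*q - 15*k)*(9*b + 14*q - 2*k)

Group: 12*b*(-126*b^2 - 304*b*q + 163*b*k - 168*q^2 + 234*q*k - 30*k^2) + (10*q + 7)*(-126*b^2 - 304*b*q + 163*b*k - 168*q^2 + 234*q*k - 30*k^2); both groups contain (-126*b^2 - 304*b*q + 163*b*k - 168*q^2 + 234*q*k - 30*k^2), so (12*b + 10*q + 7) is a factor with cofactor -126*b^2 - 304*b*q + 163*b*k - 168*q^2 + 234*q*k - 30*k^2.
The cofactor groups again: -126*b^2 - 304*b*q + 163*b*k - 168*q^2 + 234*q*k - 30*k^2 = -9*b*(14*b + 12*q - 15*k) + (-14*q + 2*k)*(14*b + 12*q - 15*k); both groups contain (14*b + 12*q - 15*k), giving -(9*b + 14*q - 2*k)*(14*b + 12*q - 15*k).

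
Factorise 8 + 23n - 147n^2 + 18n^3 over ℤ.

By the rational root theorem, n = 1/3 is a root, giving the factor (3n - 1) and quotient 6n^2 - 47n - 8.
The remaining quadratic factors as (6n + 1)(n - 8).

(3n - 1)(6n + 1)(n - 8)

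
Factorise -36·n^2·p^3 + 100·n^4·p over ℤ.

Factor out 4·n^2·p, leaving 25·n^2 - 9·p^2, which is a difference of two squares.

4·n^2·p·(5·n + 3·p)·(5·n - 3·p)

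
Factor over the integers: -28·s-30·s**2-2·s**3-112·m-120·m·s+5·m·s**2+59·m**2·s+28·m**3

Group: 7·m·(4·m**2+9·m·s+8·m+2·s**2+2·s) + (-s-14)·(4·m**2+9·m·s+8·m+2·s**2+2·s); both groups contain (4·m**2+9·m·s+8·m+2·s**2+2·s), so (7·m-s-14) is a factor with cofactor 4·m**2+9·m·s+8·m+2·s**2+2·s.
The cofactor groups again: 4·m**2+9·m·s+8·m+2·s**2+2·s = 4·m·(m+2·s+2) + s·(m+2·s+2); both groups contain (m+2·s+2), giving (4·m+s)·(m+2·s+2).

(4·m+s)·(7·m-s-14)·(m+2·s+2)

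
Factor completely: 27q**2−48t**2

3(3q+4t)(3q−4t)

Pull out the common factor 3; 9q**2−16t**2 is a difference of squares.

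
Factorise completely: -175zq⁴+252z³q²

7q²z(6z-5q)(6z+5q)

Every term has a factor of 7zq². Then 36z²-25q² = (6z)² − (5q)².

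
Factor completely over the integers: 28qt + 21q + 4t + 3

(4t + 3)(7q + 1)

Group as (28qt + 21q) + (4t + 3) = 7q(4t + 3) + (4t + 3).
Both groups share the factor (4t + 3).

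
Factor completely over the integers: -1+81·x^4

(3·x+1)·(3·x-1)·(9·x^2+1)

Write as (9·x^2)² − (1)², then factor 9·x^2-1 once more.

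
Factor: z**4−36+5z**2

Substitute u = z**2 to get a quadratic in u, then factor.
z**2−4 is a difference of squares.
z**2+9 is irreducible over ℤ (sum of squares).

(z+2)(z−2)(z**2+9)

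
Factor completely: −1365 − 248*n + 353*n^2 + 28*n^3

(4*n + 7)*(7*n − 15)*(n + 13)

Testing divisors of the constant over divisors of the leading coefficient, n = −13 is a root, so (n + 13) divides it; the quotient is 28*n^2 − 11*n − 105.
The remaining quadratic factors as (7*n − 15)(4*n + 7).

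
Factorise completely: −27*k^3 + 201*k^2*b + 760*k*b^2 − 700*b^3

Group: k*(−27*k^2 − 69*k*b + 70*b^2) − 10*b*(−27*k^2 − 69*k*b + 70*b^2); both groups contain (−27*k^2 − 69*k*b + 70*b^2), so (k − 10*b) is a factor with cofactor −27*k^2 − 69*k*b + 70*b^2.
The cofactor groups again: −27*k^2 − 69*k*b + 70*b^2 = −3*k*(9*k − 7*b) − 10*b*(9*k − 7*b); both groups contain (9*k − 7*b), giving −(3*k + 10*b)*(9*k − 7*b).

−(k − 10*b)*(9*k − 7*b)*(3*k + 10*b)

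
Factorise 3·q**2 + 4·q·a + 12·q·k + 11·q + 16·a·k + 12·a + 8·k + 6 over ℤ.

(3·q + 4·a + 2)·(q + 4·k + 3)

Group: q·(3·q + 4·a + 2) + (4·k + 3)·(3·q + 4·a + 2); both groups contain (3·q + 4·a + 2).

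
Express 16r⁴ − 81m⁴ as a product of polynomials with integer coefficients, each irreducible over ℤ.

Difference of squares twice: with A = 2r and B = 3m, A⁴ − B⁴ = (A² − B²)(A² + B²), and A² − B² factors again.

(2r − 3m)(2r + 3m)(4r² + 9m²)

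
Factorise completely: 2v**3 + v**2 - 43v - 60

(2v + 3)(v + 4)(v - 5)

By the rational root theorem, v = -3/2 is a root, giving the factor (2v + 3) and quotient v**2 - v - 20.
The remaining quadratic factors as (v + 4)(v - 5).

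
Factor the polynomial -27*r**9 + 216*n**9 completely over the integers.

-27*(r**3 - 2*n**3)*(r**6 + 2*r**3*n**3 + 4*n**6)

Pull out the common factor 27, leaving -r**9 + 8*n**9.
Recognize a difference of cubes with the parts 2*n**3 and r**3.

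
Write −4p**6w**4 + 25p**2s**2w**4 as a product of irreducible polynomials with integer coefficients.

−p**2w**4(2p**2 + 5s)(2p**2 − 5s)

Factor out p**2w**4 first: what remains is −4p**4 + 25s**2.
Recognize a difference of squares with the parts 5s and 2p**2.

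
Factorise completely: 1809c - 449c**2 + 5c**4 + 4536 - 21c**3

Trying the rational-root candidates, c = 7 is a root, giving the factor (c - 7) and quotient 5c**3 + 14c**2 - 351c - 648.
Next, c = -9 is a root, so (c + 9) is a factor; dividing leaves 5c**2 - 31c - 72.
The remaining quadratic factors as (c - 8)(5c + 9).

(5c + 9)(c + 9)(c - 7)(c - 8)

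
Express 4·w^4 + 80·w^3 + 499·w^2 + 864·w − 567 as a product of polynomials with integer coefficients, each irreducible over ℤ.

Among the possible rational roots, w = −9/2 is a root, giving the factor (2·w + 9) and quotient 2·w^3 + 31·w^2 + 110·w − 63.
Next, w = −9 is a root, so (w + 9) is a factor; dividing leaves 2·w^2 + 13·w − 7.
The remaining quadratic factors as (2·w − 1)(w + 7).

(2·w + 9)·(2·w − 1)·(w + 7)·(w + 9)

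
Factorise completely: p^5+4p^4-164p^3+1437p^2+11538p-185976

(p+12)(p+14)(p-9)(p^2-13p+123)

Among the possible rational roots, p = 9 is a root, giving the factor (p-9) and quotient p^4+13p^3-47p^2+1014p+20664.
Next, p = -14 is a root, so (p+14) divides it; the quotient is p^3-p^2-33p+1476.
Then p = -12 is a root, giving the factor (p+12) and quotient p^2-13p+123.
The quadratic p^2-13p+123 has discriminant -323 < 0 and is irreducible over ℤ.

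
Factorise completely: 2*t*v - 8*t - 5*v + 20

Group as (2*t*v - 8*t) + (-5*v + 20) = 2*t*(v - 4) - 5*(v - 4).
Both groups share the factor (v - 4).

(2*t - 5)*(v - 4)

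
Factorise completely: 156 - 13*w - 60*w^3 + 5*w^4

Group as (5*w^4 - 13*w) + (-60*w^3 + 156) = w*(5*w^3 - 13) - 12*(5*w^3 - 13).
Both groups share the factor (5*w^3 - 13).

(w - 12)*(5*w^3 - 13)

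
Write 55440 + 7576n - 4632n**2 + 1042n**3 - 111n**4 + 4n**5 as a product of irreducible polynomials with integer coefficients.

By the rational root theorem, n = 10 is a root, so (n - 10) divides it; the quotient is 4n**4 - 71n**3 + 332n**2 - 1312n - 5544.
Next, n = 14 is a root, so (n - 14) is a factor; dividing leaves 4n**3 - 15n**2 + 122n + 396.
Continuing, n = -9/4 is a root, giving the factor (4n + 9) and quotient n**2 - 6n + 44.
The quadratic n**2 - 6n + 44 has discriminant -140 < 0 and is irreducible over ℤ.

(4n + 9)(n - 10)(n - 14)(n**2 - 6n + 44)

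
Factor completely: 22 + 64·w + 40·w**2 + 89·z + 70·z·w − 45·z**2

−(5·z − 10·w − 11)·(9·z + 4·w + 2)

Group: −5·z·(9·z + 4·w + 2) + (10·w + 11)·(9·z + 4·w + 2); both groups contain (9·z + 4·w + 2).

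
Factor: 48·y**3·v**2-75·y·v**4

3·v**2·y·(4·y-5·v)·(4·y+5·v)

Every term has a factor of 3·y·v**2. Then 16·y**2-25·v**2 = (4·y)² − (5·v)².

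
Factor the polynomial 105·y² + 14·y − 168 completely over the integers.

Pull out the common factor 7, then factor the remaining trinomial.

7·(3·y + 4)·(5·y − 6)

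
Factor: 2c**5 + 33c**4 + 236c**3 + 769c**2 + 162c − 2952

(2c − 3)(c + 4)(c + 6)(c**2 + 8c + 41)

Trying the rational-root candidates, c = 3/2 is a root, so (2c − 3) divides it; the quotient is c**4 + 18c**3 + 145c**2 + 602c + 984.
Then c = −4 is a root, so (c + 4) divides it; the quotient is c**3 + 14c**2 + 89c + 246.
Next, c = −6 is a root, so (c + 6) is a factor; dividing leaves c**2 + 8c + 41.
The quadratic c**2 + 8c + 41 has discriminant −100 < 0 and is irreducible over ℤ.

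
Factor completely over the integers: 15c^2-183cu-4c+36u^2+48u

(15c-3u-4)(c-12u)

Group: 15c(c-12u) + (-3u-4)(c-12u); both groups contain (c-12u).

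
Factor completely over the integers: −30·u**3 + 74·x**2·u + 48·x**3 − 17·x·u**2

(8·x − 5·u)·(3·x + 2·u)·(2·x + 3·u)

Group: 3·x·(16·x**2 + 14·x·u − 15·u**2) + 2·u·(16·x**2 + 14·x·u − 15·u**2); both groups contain (16·x**2 + 14·x·u − 15·u**2), so (3·x + 2·u) is a factor with cofactor 16·x**2 + 14·x·u − 15·u**2.
The cofactor groups again: 16·x**2 + 14·x·u − 15·u**2 = 2·x·(8·x − 5·u) + 3·u·(8·x − 5·u); both groups contain (8·x − 5·u), giving (2·x + 3·u)·(8·x − 5·u).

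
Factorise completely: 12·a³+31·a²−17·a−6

Among the possible rational roots, a = 2/3 is a root, giving the factor (3·a−2) and quotient 4·a²+13·a+3.
The remaining quadratic factors as (4·a+1)(a+3).

(3·a−2)·(4·a+1)·(a+3)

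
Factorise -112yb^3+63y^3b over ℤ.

7by(3y-4b)(3y+4b)

Factor out 7yb, leaving 9y^2-16b^2, which is a difference of two squares.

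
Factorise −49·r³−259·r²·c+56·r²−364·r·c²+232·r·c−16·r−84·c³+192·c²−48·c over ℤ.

Group: 7·r·(−7·r²−23·r·c+4·r−6·c²+12·c) + (14·c−4)·(−7·r²−23·r·c+4·r−6·c²+12·c); both groups contain (−7·r²−23·r·c+4·r−6·c²+12·c), so (7·r+14·c−4) is a factor with cofactor −7·r²−23·r·c+4·r−6·c²+12·c.
The cofactor groups again: −7·r²−23·r·c+4·r−6·c²+12·c = −r·(7·r+2·c−4) − 3·c·(7·r+2·c−4); both groups contain (7·r+2·c−4), giving −(r+3·c)·(7·r+2·c−4).

−(7·r+14·c−4)·(7·r+2·c−4)·(r+3·c)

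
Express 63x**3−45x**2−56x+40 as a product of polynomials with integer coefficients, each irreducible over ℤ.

Group as (63x**3−56x) + (−45x**2+40) = 7x(9x**2−8) − 5(9x**2−8).
Both groups share the factor (9x**2−8).

(7x−5)(9x**2−8)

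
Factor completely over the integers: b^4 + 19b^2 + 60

(b^2 + 15)(b^2 + 4)

Substitute u = b^2 to get a quadratic in u, then factor.
b^2 + 15 is irreducible over ℤ (always positive, so no real roots).
b^2 + 4 is irreducible over ℤ (sum of squares).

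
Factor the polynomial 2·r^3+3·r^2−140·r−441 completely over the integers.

Among the possible rational roots, r = −7 is a root, giving the factor (r+7) and quotient 2·r^2−11·r−63.
The remaining quadratic factors as (r−9)(2·r+7).

(2·r+7)·(r+7)·(r−9)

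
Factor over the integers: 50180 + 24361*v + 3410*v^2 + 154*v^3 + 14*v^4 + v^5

(v + 13)*(v + 4)*(v + 5)*(v^2 - 8*v + 193)

Testing divisors of the constant over divisors of the leading coefficient, v = -13 is a root, so (v + 13) divides it; the quotient is v^4 + v^3 + 141*v^2 + 1577*v + 3860.
Then v = -5 is a root, giving the factor (v + 5) and quotient v^3 - 4*v^2 + 161*v + 772.
Next, v = -4 is a root, giving the factor (v + 4) and quotient v^2 - 8*v + 193.
The quadratic v^2 - 8*v + 193 has discriminant -708 < 0 and is irreducible over ℤ.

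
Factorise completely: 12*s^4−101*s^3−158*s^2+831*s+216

Testing divisors of the constant over divisors of the leading coefficient, s = −1/4 is a root, so (4*s+1) is a factor; dividing leaves 3*s^3−26*s^2−33*s+216.
Continuing, s = 8/3 is a root, so (3*s−8) is a factor; dividing leaves s^2−6*s−27.
The remaining quadratic factors as (s−9)(s+3).

(3*s−8)*(4*s+1)*(s+3)*(s−9)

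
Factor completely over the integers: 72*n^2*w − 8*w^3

Pull out the common factor 8*w; 9*n^2 − w^2 is a difference of squares.

8*w*(3*n + w)*(3*n − w)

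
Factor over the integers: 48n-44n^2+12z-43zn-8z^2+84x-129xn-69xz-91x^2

-(13x+8z+11n-12)(7x+z+4n)

Group: -13x(7x+z+4n) + (-8z-11n+12)(7x+z+4n); both groups contain (7x+z+4n).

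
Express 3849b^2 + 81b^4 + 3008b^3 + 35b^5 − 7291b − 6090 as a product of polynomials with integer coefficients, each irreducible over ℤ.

(5b − 7)(7b + 5)(b + 2)(b^2 + b + 87)

Among the possible rational roots, b = −5/7 is a root, so (7b + 5) is a factor; dividing leaves 5b^4 + 8b^3 + 424b^2 + 247b − 1218.
Next, b = −2 is a root, so (b + 2) divides it; the quotient is 5b^3 − 2b^2 + 428b − 609.
Continuing, b = 7/5 is a root, giving the factor (5b − 7) and quotient b^2 + b + 87.
The quadratic b^2 + b + 87 has discriminant −347 < 0 and is irreducible over ℤ.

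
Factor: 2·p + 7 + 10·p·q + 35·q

Group as (10·p·q + 2·p) + (35·q + 7) = 2·p·(5·q + 1) + 7·(5·q + 1).
Both groups share the factor (5·q + 1).

(2·p + 7)·(5·q + 1)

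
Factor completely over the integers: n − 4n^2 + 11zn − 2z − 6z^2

−(3z − 4n + 1)(2z − n)

Group: −3z(2z − n) + (4n − 1)(2z − n); both groups contain (2z − n).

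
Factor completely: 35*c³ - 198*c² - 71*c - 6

Trying the rational-root candidates, c = 6 is a root, giving the factor (c - 6) and quotient 35*c² + 12*c + 1.
The remaining quadratic factors as (7*c + 1)(5*c + 1).

(5*c + 1)*(7*c + 1)*(c - 6)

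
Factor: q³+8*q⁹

q³*(2*q²+1)*(4*q⁴−2*q²+1)

Factor out q³ first: what remains is 8*q⁶+1.
Recognize a sum of cubes with the parts 1 and 2*q².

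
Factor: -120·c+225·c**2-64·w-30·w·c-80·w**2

Group: -10·w·(8·w+15·c) + (15·c-8)·(8·w+15·c); both groups contain (8·w+15·c).

-(10·w-15·c+8)·(8·w+15·c)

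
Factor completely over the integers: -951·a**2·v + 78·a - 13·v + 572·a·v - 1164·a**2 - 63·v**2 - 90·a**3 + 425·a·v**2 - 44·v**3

-(15·a - 4·v - 1)·(6·a - v)·(a + 11·v + 13)

Group: a·(-90·a**2 + 39·a·v + 6·a - 4·v**2 - v) + (11·v + 13)·(-90·a**2 + 39·a·v + 6·a - 4·v**2 - v); both groups contain (-90·a**2 + 39·a·v + 6·a - 4·v**2 - v), so (a + 11·v + 13) is a factor with cofactor -90·a**2 + 39·a·v + 6·a - 4·v**2 - v.
The cofactor groups again: -90·a**2 + 39·a·v + 6·a - 4·v**2 - v = -6·a·(15·a - 4·v - 1) + v·(15·a - 4·v - 1); both groups contain (15·a - 4·v - 1), giving -(6·a - v)·(15·a - 4·v - 1).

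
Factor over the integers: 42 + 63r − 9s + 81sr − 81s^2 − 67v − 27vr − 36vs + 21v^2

Group: 7v(3v − 9s − 7) + (9s − 9r − 6)(3v − 9s − 7); both groups contain (3v − 9s − 7).

(7v + 9s − 9r − 6)(3v − 9s − 7)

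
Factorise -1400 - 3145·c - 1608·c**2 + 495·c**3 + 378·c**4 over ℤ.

Among the possible rational roots, c = -5/3 is a root, so (3·c + 5) divides it; the quotient is 126·c**3 - 45·c**2 - 461·c - 280.
Next, c = 7/3 is a root, giving the factor (3·c - 7) and quotient 42·c**2 + 83·c + 40.
The remaining quadratic factors as (6·c + 5)(7·c + 8).

(3·c + 5)·(3·c - 7)·(6·c + 5)·(7·c + 8)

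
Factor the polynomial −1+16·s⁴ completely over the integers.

Write as (4·s²)² − (1)², then factor 4·s²−1 once more.

(2·s+1)·(2·s−1)·(4·s²+1)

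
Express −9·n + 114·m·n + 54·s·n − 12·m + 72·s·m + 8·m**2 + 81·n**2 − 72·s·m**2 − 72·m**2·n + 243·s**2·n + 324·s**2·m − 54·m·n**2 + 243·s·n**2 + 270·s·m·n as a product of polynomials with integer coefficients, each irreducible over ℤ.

Group: 9·s·(36·s·m + 27·s·n − 8·m**2 − 6·m·n + 12·m + 9·n) + (9·n − 1)·(36·s·m + 27·s·n − 8·m**2 − 6·m·n + 12·m + 9·n); both groups contain (36·s·m + 27·s·n − 8·m**2 − 6·m·n + 12·m + 9·n), so (9·s + 9·n − 1) is a factor with cofactor 36·s·m + 27·s·n − 8·m**2 − 6·m·n + 12·m + 9·n.
The cofactor groups again: 36·s·m + 27·s·n − 8·m**2 − 6·m·n + 12·m + 9·n = 4·m·(9·s − 2·m + 3) + 3·n·(9·s − 2·m + 3); both groups contain (9·s − 2·m + 3), giving (4·m + 3·n)·(9·s − 2·m + 3).

(9·s − 2·m + 3)·(4·m + 3·n)·(9·s + 9·n − 1)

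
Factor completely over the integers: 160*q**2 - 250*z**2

10*(4*q + 5*z)*(4*q - 5*z)

Every term has a factor of 10. Then 16*q**2 - 25*z**2 = (4*q)² − (5*z)².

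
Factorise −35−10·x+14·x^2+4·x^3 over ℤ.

(2·x+7)·(2·x^2−5)

Group as (4·x^3−10·x) + (14·x^2−35) = 2·x·(2·x^2−5) + 7·(2·x^2−5).
Both groups share the factor (2·x^2−5).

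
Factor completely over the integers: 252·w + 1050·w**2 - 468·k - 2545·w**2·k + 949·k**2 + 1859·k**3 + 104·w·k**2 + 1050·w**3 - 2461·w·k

Group: 10·w·(105·w**2 - 118·w·k + 63·w - 143·k**2 - 117·k) + (-13·k + 4)·(105·w**2 - 118·w·k + 63·w - 143·k**2 - 117·k); both groups contain (105·w**2 - 118·w·k + 63·w - 143·k**2 - 117·k), so (10·w - 13·k + 4) is a factor with cofactor 105·w**2 - 118·w·k + 63·w - 143·k**2 - 117·k.
The cofactor groups again: 105·w**2 - 118·w·k + 63·w - 143·k**2 - 117·k = 7·w·(15·w + 11·k + 9) - 13·k·(15·w + 11·k + 9); both groups contain (15·w + 11·k + 9), giving (7·w - 13·k)·(15·w + 11·k + 9).

(10·w - 13·k + 4)·(7·w - 13·k)·(15·w + 11·k + 9)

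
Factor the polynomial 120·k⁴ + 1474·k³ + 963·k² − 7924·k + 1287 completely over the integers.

(4·k + 13)·(5·k − 9)·(6·k − 1)·(k + 11)

Among the possible rational roots, k = −13/4 is a root, giving the factor (4·k + 13) and quotient 30·k³ + 271·k² − 640·k + 99.
Next, k = 1/6 is a root, so (6·k − 1) is a factor; dividing leaves 5·k² + 46·k − 99.
The remaining quadratic factors as (5·k − 9)(k + 11).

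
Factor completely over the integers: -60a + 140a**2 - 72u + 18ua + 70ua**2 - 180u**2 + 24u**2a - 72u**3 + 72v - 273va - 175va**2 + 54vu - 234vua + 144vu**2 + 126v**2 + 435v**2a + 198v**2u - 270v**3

Group: 5v(-54v**2 + 18vu + 87va - 18v + 36u**2 - 12ua + 18u - 35a**2 + 15a) + (-2u - 4)(-54v**2 + 18vu + 87va - 18v + 36u**2 - 12ua + 18u - 35a**2 + 15a); both groups contain (-54v**2 + 18vu + 87va - 18v + 36u**2 - 12ua + 18u - 35a**2 + 15a), so (5v - 2u - 4) is a factor with cofactor -54v**2 + 18vu + 87va - 18v + 36u**2 - 12ua + 18u - 35a**2 + 15a.
The cofactor groups again: -54v**2 + 18vu + 87va - 18v + 36u**2 - 12ua + 18u - 35a**2 + 15a = -6v(9v + 6u - 7a + 3) + (6u + 5a)(9v + 6u - 7a + 3); both groups contain (9v + 6u - 7a + 3), giving -(6v - 6u - 5a)(9v + 6u - 7a + 3).

-(5v - 2u - 4)(6v - 6u - 5a)(9v + 6u - 7a + 3)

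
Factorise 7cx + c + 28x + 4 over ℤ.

(7x + 1)(c + 4)

Group as (7cx + c) + (28x + 4) = c(7x + 1) + 4(7x + 1).
Both groups share the factor (7x + 1).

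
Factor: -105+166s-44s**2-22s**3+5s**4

(5s-7)(s+3)(s-1)(s-5)

Testing divisors of the constant over divisors of the leading coefficient, s = 7/5 is a root, so (5s-7) is a factor; dividing leaves s**3-3s**2-13s+15.
Continuing, s = 5 is a root, giving the factor (s-5) and quotient s**2+2s-3.
The remaining quadratic factors as (s+3)(s-1).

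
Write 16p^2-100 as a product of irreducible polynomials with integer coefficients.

4(2p+5)(2p-5)

Pull out the common factor 4; 4p^2-25 is a difference of squares.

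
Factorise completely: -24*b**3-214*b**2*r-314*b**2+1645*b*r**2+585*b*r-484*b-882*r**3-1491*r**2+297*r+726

-(12*b-7*r-11)*(2*b-9*r+6)*(b+14*r+11)

Group: 12*b*(-2*b**2-19*b*r-28*b+126*r**2+15*r-66) + (-7*r-11)*(-2*b**2-19*b*r-28*b+126*r**2+15*r-66); both groups contain (-2*b**2-19*b*r-28*b+126*r**2+15*r-66), so (12*b-7*r-11) is a factor with cofactor -2*b**2-19*b*r-28*b+126*r**2+15*r-66.
The cofactor groups again: -2*b**2-19*b*r-28*b+126*r**2+15*r-66 = -2*b*(b+14*r+11) + (9*r-6)*(b+14*r+11); both groups contain (b+14*r+11), giving -(2*b-9*r+6)*(b+14*r+11).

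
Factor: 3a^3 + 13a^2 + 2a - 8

(3a - 2)(a + 1)(a + 4)

By the rational root theorem, a = -4 is a root, giving the factor (a + 4) and quotient 3a^2 + a - 2.
The remaining quadratic factors as (3a - 2)(a + 1).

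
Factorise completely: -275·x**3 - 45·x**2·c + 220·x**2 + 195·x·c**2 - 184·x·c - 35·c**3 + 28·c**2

-(11·x - 7·c)·(5·x - c)·(5·x + 5·c - 4)

Group: 11·x·(-25·x**2 - 20·x·c + 20·x + 5·c**2 - 4·c) - 7·c·(-25·x**2 - 20·x·c + 20·x + 5·c**2 - 4·c); both groups contain (-25·x**2 - 20·x·c + 20·x + 5·c**2 - 4·c), so (11·x - 7·c) is a factor with cofactor -25·x**2 - 20·x·c + 20·x + 5·c**2 - 4·c.
The cofactor groups again: -25·x**2 - 20·x·c + 20·x + 5·c**2 - 4·c = -5·x·(5·x - c) + (-5·c + 4)·(5·x - c); both groups contain (5·x - c), giving -(5·x + 5·c - 4)·(5·x - c).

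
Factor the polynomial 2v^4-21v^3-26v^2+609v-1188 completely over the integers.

Trying the rational-root candidates, v = -11/2 is a root, so (2v+11) divides it; the quotient is v^3-16v^2+75v-108.
Continuing, v = 9 is a root, so (v-9) divides it; the quotient is v^2-7v+12.
The remaining quadratic factors as (v-3)(v-4).

(2v+11)(v-3)(v-4)(v-9)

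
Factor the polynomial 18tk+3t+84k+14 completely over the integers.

(3t+14)(6k+1)

Group as (18tk+3t) + (84k+14) = 3t(6k+1) + 14(6k+1).
Both groups share the factor (6k+1).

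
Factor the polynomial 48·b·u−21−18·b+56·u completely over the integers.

(6·b+7)·(8·u−3)

Group as (48·b·u−18·b) + (56·u−21) = 6·b·(8·u−3) + 7·(8·u−3).
Both groups share the factor (8·u−3).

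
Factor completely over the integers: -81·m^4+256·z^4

(4·z)⁴ − (3·m)⁴ = ((4·z)² − (3·m)²)((4·z)² + (3·m)²); the first factor splits again, the second (16·z^2+9·m^2) is irreducible.

(4·z-3·m)·(4·z+3·m)·(16·z^2+9·m^2)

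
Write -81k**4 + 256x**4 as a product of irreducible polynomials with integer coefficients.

(4x)⁴ − (3k)⁴ = ((4x)² − (3k)²)((4x)² + (3k)²); the first factor splits again, the second (16x**2 + 9k**2) is irreducible.

(4x - 3k)(4x + 3k)(16x**2 + 9k**2)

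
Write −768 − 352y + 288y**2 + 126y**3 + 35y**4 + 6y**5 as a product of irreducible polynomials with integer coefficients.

Trying the rational-root candidates, y = −4 is a root, so (y + 4) divides it; the quotient is 6y**4 + 11y**3 + 82y**2 − 40y − 192.
Continuing, y = 3/2 is a root, so (2y − 3) divides it; the quotient is 3y**3 + 10y**2 + 56y + 64.
Then y = −4/3 is a root, so (3y + 4) divides it; the quotient is y**2 + 2y + 16.
The quadratic y**2 + 2y + 16 has discriminant −60 < 0 and is irreducible over ℤ.

(2y − 3)(3y + 4)(y + 4)(y**2 + 2y + 16)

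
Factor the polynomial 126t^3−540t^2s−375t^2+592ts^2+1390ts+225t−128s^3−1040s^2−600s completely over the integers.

Group: 6t(21t^2−62ts−45t+16s^2+120s) + (−8s−5)(21t^2−62ts−45t+16s^2+120s); both groups contain (21t^2−62ts−45t+16s^2+120s), so (6t−8s−5) is a factor with cofactor 21t^2−62ts−45t+16s^2+120s.
The cofactor groups again: 21t^2−62ts−45t+16s^2+120s = 7t(3t−8s) + (−2s−15)(3t−8s); both groups contain (3t−8s), giving (7t−2s−15)(3t−8s).

(7t−2s−15)(3t−8s)(6t−8s−5)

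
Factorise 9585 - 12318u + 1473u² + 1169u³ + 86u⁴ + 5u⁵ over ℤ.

Testing divisors of the constant over divisors of the leading coefficient, u = -5 is a root, giving the factor (u + 5) and quotient 5u⁴ + 61u³ + 864u² - 2847u + 1917.
Continuing, u = 1 is a root, giving the factor (u - 1) and quotient 5u³ + 66u² + 930u - 1917.
Then u = 9/5 is a root, so (5u - 9) is a factor; dividing leaves u² + 15u + 213.
The quadratic u² + 15u + 213 has discriminant -627 < 0 and is irreducible over ℤ.

(5u - 9)(u + 5)(u - 1)(u² + 15u + 213)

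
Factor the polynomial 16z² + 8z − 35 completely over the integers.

(4z + 7)(4z − 5)

Need a pair with product 16·(−35) = −560 and sum 8: that's −20 and 28.
Split the middle term: 16z² − 20z + 28z − 35 = 4z(4z − 5) + 7(4z − 5).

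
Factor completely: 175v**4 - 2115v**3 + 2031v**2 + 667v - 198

(5v + 2)(5v - 1)(7v - 9)(v - 11)

Testing divisors of the constant over divisors of the leading coefficient, v = 11 is a root, so (v - 11) divides it; the quotient is 175v**3 - 190v**2 - 59v + 18.
Continuing, v = 9/7 is a root, giving the factor (7v - 9) and quotient 25v**2 + 5v - 2.
The remaining quadratic factors as (5v + 2)(5v - 1).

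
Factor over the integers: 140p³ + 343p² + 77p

Pull out the common factor 7p, then factor the remaining trinomial.

7p(4p + 1)(5p + 11)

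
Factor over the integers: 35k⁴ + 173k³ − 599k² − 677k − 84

(5k + 4)(7k + 1)(k + 7)(k − 3)

Testing divisors of the constant over divisors of the leading coefficient, k = −1/7 is a root, giving the factor (7k + 1) and quotient 5k³ + 24k² − 89k − 84.
Continuing, k = −7 is a root, so (k + 7) is a factor; dividing leaves 5k² − 11k − 12.
The remaining quadratic factors as (5k + 4)(k − 3).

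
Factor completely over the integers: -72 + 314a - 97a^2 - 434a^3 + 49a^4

(7a - 2)(7a - 4)(a + 1)(a - 9)

By the rational root theorem, a = -1 is a root, so (a + 1) divides it; the quotient is 49a^3 - 483a^2 + 386a - 72.
Next, a = 2/7 is a root, so (7a - 2) is a factor; dividing leaves 7a^2 - 67a + 36.
The remaining quadratic factors as (7a - 4)(a - 9).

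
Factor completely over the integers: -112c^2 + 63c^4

7c^2(3c + 4)(3c - 4)

Factor out 7c^2, leaving 9c^2 - 16, which is a difference of two squares.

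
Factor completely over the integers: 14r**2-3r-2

(2r-1)(7r+2)

Need a pair with product 14·(-2) = -28 and sum -3: that's 4 and -7.
Split the middle term: 14r**2+4r - 7r-2 = 2r(7r+2) - (7r+2).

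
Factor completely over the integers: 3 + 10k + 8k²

(2k + 1)(4k + 3)

Need a pair with product 8·3 = 24 and sum 10: that's 6 and 4.
Split the middle term: 8k² + 6k + 4k + 3 = 2k(4k + 3) + (4k + 3).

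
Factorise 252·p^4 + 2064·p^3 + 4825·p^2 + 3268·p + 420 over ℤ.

Among the possible rational roots, p = −1/6 is a root, so (6·p + 1) is a factor; dividing leaves 42·p^3 + 337·p^2 + 748·p + 420.
Then p = −14/3 is a root, so (3·p + 14) divides it; the quotient is 14·p^2 + 47·p + 30.
The remaining quadratic factors as (2·p + 5)(7·p + 6).

(2·p + 5)·(3·p + 14)·(6·p + 1)·(7·p + 6)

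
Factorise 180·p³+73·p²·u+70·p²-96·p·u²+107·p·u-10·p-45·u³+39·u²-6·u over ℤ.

Group: 4·p·(45·p²+52·p·u-5·p+15·u²-3·u) + (-3·u+2)·(45·p²+52·p·u-5·p+15·u²-3·u); both groups contain (45·p²+52·p·u-5·p+15·u²-3·u), so (4·p-3·u+2) is a factor with cofactor 45·p²+52·p·u-5·p+15·u²-3·u.
The cofactor groups again: 45·p²+52·p·u-5·p+15·u²-3·u = 9·p·(5·p+3·u) + (5·u-1)·(5·p+3·u); both groups contain (5·p+3·u), giving (9·p+5·u-1)·(5·p+3·u).

(4·p-3·u+2)·(5·p+3·u)·(9·p+5·u-1)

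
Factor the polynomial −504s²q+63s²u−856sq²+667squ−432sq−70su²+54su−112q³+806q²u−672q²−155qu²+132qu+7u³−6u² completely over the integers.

−(9s+14q−u)(8q−u)(7s+q−7u+6)

Group: 8q(−63s²−107sq+70su−54s−14q²+99qu−84q−7u²+6u) − u(−63s²−107sq+70su−54s−14q²+99qu−84q−7u²+6u); both groups contain (−63s²−107sq+70su−54s−14q²+99qu−84q−7u²+6u), so (8q−u) is a factor with cofactor −63s²−107sq+70su−54s−14q²+99qu−84q−7u²+6u.
The cofactor groups again: −63s²−107sq+70su−54s−14q²+99qu−84q−7u²+6u = −9s(7s+q−7u+6) + (−14q+u)(7s+q−7u+6); both groups contain (7s+q−7u+6), giving −(9s+14q−u)(7s+q−7u+6).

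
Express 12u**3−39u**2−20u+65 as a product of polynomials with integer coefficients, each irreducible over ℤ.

(4u−13)(3u**2−5)

Group as (12u**3−20u) + (−39u**2+65) = 4u(3u**2−5) − 13(3u**2−5).
Both groups share the factor (3u**2−5).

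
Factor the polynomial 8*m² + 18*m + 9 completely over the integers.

(2*m + 3)*(4*m + 3)

Need a pair with product 8·9 = 72 and sum 18: that's 12 and 6.
Split the middle term: 8*m² + 12*m + 6*m + 9 = 4*m*(2*m + 3) + 3*(2*m + 3).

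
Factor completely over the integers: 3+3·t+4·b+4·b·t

Group as (4·b·t+4·b) + (3·t+3) = 4·b·(t+1) + 3·(t+1).
Both groups share the factor (t+1).

(4·b+3)·(t+1)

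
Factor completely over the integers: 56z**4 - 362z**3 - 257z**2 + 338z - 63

Among the possible rational roots, z = 1/2 is a root, so (2z - 1) divides it; the quotient is 28z**3 - 167z**2 - 212z + 63.
Next, z = 1/4 is a root, giving the factor (4z - 1) and quotient 7z**2 - 40z - 63.
The remaining quadratic factors as (z - 7)(7z + 9).

(2z - 1)(4z - 1)(7z + 9)(z - 7)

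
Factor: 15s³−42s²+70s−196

(5s−14)(3s²+14)

Group as (15s³+70s) + (−42s²−196) = 5s(3s²+14) − 14(3s²+14).
Both groups share the factor (3s²+14).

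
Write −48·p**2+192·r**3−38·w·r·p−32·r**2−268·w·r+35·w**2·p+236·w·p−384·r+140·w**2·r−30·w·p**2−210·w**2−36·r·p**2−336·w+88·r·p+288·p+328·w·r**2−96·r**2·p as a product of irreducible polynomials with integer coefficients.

(7·w+8·r−6·p)·(5·w+6·r+8)·(4·r+p−6)

Group: 5·w·(28·w·r+7·w·p−42·w+32·r**2−16·r·p−48·r−6·p**2+36·p) + (6·r+8)·(28·w·r+7·w·p−42·w+32·r**2−16·r·p−48·r−6·p**2+36·p); both groups contain (28·w·r+7·w·p−42·w+32·r**2−16·r·p−48·r−6·p**2+36·p), so (5·w+6·r+8) is a factor with cofactor 28·w·r+7·w·p−42·w+32·r**2−16·r·p−48·r−6·p**2+36·p.
The cofactor groups again: 28·w·r+7·w·p−42·w+32·r**2−16·r·p−48·r−6·p**2+36·p = 4·r·(7·w+8·r−6·p) + (p−6)·(7·w+8·r−6·p); both groups contain (7·w+8·r−6·p), giving (4·r+p−6)·(7·w+8·r−6·p).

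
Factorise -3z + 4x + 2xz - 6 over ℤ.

(2x - 3)(z + 2)

Group as (2xz + 4x) + (-3z - 6) = 2x(z + 2) - 3(z + 2).
Both groups share the factor (z + 2).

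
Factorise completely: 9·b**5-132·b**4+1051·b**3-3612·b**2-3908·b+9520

(3·b+5)·(3·b-4)·(b-7)·(b**2-8·b+68)

Testing divisors of the constant over divisors of the leading coefficient, b = 7 is a root, giving the factor (b-7) and quotient 9·b**4-69·b**3+568·b**2+364·b-1360.
Then b = -5/3 is a root, so (3·b+5) is a factor; dividing leaves 3·b**3-28·b**2+236·b-272.
Then b = 4/3 is a root, so (3·b-4) divides it; the quotient is b**2-8·b+68.
The quadratic b**2-8·b+68 has discriminant -208 < 0 and is irreducible over ℤ.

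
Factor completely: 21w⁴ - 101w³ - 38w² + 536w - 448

(3w + 7)(7w - 8)(w - 2)(w - 4)

Testing divisors of the constant over divisors of the leading coefficient, w = 2 is a root, so (w - 2) divides it; the quotient is 21w³ - 59w² - 156w + 224.
Next, w = -7/3 is a root, so (3w + 7) is a factor; dividing leaves 7w² - 36w + 32.
The remaining quadratic factors as (w - 4)(7w - 8).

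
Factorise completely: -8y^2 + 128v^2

8(4v + y)(4v - y)

Factor out 8, leaving 16v^2 - y^2, which is a difference of two squares.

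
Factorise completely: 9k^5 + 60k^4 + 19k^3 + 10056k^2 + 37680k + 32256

Trying the rational-root candidates, k = −7/3 is a root, so (3k + 7) is a factor; dividing leaves 3k^4 + 13k^3 − 24k^2 + 3408k + 4608.
Continuing, k = −12 is a root, so (k + 12) divides it; the quotient is 3k^3 − 23k^2 + 252k + 384.
Next, k = −4/3 is a root, giving the factor (3k + 4) and quotient k^2 − 9k + 96.
The quadratic k^2 − 9k + 96 has discriminant −303 < 0 and is irreducible over ℤ.

(3k + 4)(3k + 7)(k + 12)(k^2 − 9k + 96)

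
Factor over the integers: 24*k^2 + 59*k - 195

Need a pair with product 24·(-195) = -4680 and sum 59: that's 104 and -45.
Split the middle term: 24*k^2 + 104*k - 45*k - 195 = 8*k*(3*k + 13) - 15*(3*k + 13).

(3*k + 13)*(8*k - 15)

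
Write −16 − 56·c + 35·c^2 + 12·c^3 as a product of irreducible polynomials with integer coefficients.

(3·c − 4)·(4·c + 1)·(c + 4)

By the rational root theorem, c = −1/4 is a root, giving the factor (4·c + 1) and quotient 3·c^2 + 8·c − 16.
The remaining quadratic factors as (3·c − 4)(c + 4).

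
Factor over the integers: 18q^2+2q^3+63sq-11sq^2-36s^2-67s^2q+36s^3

Group: 9s(4s^2-7sq-2q^2) + (-q-9)(4s^2-7sq-2q^2); both groups contain (4s^2-7sq-2q^2), so (9s-q-9) is a factor with cofactor 4s^2-7sq-2q^2.
The cofactor groups again: 4s^2-7sq-2q^2 = s(4s+q) - 2q(4s+q); both groups contain (4s+q), giving (s-2q)(4s+q).

(s-2q)(9s-q-9)(4s+q)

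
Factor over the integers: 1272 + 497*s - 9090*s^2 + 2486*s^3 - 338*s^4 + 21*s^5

(3*s + 1)*(7*s - 3)*(s - 8)*(s^2 - 8*s + 53)

By the rational root theorem, s = 8 is a root, so (s - 8) divides it; the quotient is 21*s^4 - 170*s^3 + 1126*s^2 - 82*s - 159.
Next, s = 3/7 is a root, so (7*s - 3) is a factor; dividing leaves 3*s^3 - 23*s^2 + 151*s + 53.
Continuing, s = -1/3 is a root, giving the factor (3*s + 1) and quotient s^2 - 8*s + 53.
The quadratic s^2 - 8*s + 53 has discriminant -148 < 0 and is irreducible over ℤ.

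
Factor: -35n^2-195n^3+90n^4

Pull out the common factor 5n^2, then factor the remaining trinomial.

5n^2(3n-7)(6n+1)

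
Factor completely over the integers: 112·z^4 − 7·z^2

7·z^2·(4·z + 1)·(4·z − 1)

Factor out 7·z^2, leaving 16·z^2 − 1, which is a difference of two squares.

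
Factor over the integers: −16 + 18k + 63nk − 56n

(7n + 2)(9k − 8)

Group as (63nk − 56n) + (18k − 16) = 7n(9k − 8) + 2(9k − 8).
Both groups share the factor (9k − 8).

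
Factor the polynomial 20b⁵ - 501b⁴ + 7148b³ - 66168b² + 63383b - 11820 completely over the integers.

(4b - 1)(5b - 4)(b - 15)(b² - 9b + 197)

By the rational root theorem, b = 1/4 is a root, so (4b - 1) is a factor; dividing leaves 5b⁴ - 124b³ + 1756b² - 16103b + 11820.
Next, b = 4/5 is a root, so (5b - 4) is a factor; dividing leaves b³ - 24b² + 332b - 2955.
Then b = 15 is a root, so (b - 15) is a factor; dividing leaves b² - 9b + 197.
The quadratic b² - 9b + 197 has discriminant -707 < 0 and is irreducible over ℤ.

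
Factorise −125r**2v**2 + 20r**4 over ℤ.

5r**2(2r + 5v)(2r − 5v)

Factor out 5r**2, leaving 4r**2 − 25v**2, which is a difference of two squares.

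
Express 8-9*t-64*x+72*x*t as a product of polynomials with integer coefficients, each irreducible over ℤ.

Group as (72*x*t-64*x) + (-9*t+8) = 8*x*(9*t-8) - (9*t-8).
Both groups share the factor (9*t-8).

(8*x-1)*(9*t-8)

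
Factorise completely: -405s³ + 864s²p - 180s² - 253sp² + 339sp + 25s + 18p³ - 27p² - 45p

-(9s - 2p + 5)(5s - 9p)(9s - p - 1)

Group: 9s(-45s² + 91sp - 25s - 18p² + 45p) + (-p - 1)(-45s² + 91sp - 25s - 18p² + 45p); both groups contain (-45s² + 91sp - 25s - 18p² + 45p), so (9s - p - 1) is a factor with cofactor -45s² + 91sp - 25s - 18p² + 45p.
The cofactor groups again: -45s² + 91sp - 25s - 18p² + 45p = -5s(9s - 2p + 5) + 9p(9s - 2p + 5); both groups contain (9s - 2p + 5), giving -(5s - 9p)(9s - 2p + 5).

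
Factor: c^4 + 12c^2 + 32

(c^2 + 4)(c^2 + 8)

Substitute u = c^2 to get a quadratic in u, then factor.
c^2 + 8 is irreducible over ℤ (always positive, so no real roots).
c^2 + 4 is irreducible over ℤ (sum of squares).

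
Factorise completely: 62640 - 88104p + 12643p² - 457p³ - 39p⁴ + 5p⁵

(5p - 4)(p + 15)(p - 9)(p² - 13p + 116)

Among the possible rational roots, p = 4/5 is a root, giving the factor (5p - 4) and quotient p⁴ - 7p³ - 97p² + 2451p - 15660.
Then p = 9 is a root, so (p - 9) divides it; the quotient is p³ + 2p² - 79p + 1740.
Next, p = -15 is a root, so (p + 15) is a factor; dividing leaves p² - 13p + 116.
The quadratic p² - 13p + 116 has discriminant -295 < 0 and is irreducible over ℤ.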